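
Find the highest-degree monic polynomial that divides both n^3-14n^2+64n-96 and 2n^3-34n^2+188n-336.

n^2-10n+24

Euclidean algorithm in ℚ[n]:
  n^3-14n^2+64n-96 = (1/2)(2n^3-34n^2+188n-336) + (3n^2-30n+72)
  2n^3-34n^2+188n-336 = ((2/3)n-14/3)(3n^2-30n+72) + (0)
Last nonzero remainder: 3n^2-30n+72. Dividing through by 3 gives the monic gcd n^2-10n+24.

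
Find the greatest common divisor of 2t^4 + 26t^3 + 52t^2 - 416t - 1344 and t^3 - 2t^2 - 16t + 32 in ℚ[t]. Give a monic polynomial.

t^2 - 16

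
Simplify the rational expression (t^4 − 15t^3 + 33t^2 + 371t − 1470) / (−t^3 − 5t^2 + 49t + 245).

(−t^2 + 13t − 42)/(t + 7)

By polynomial division,
  t^4 − 15t^3 + 33t^2 + 371t − 1470 = (−t + 20)(−t^3 − 5t^2 + 49t + 245) + (182t^2 − 364t − 6370)
  −t^3 − 5t^2 + 49t + 245 = (−(1/182)t − 1/26)(182t^2 − 364t − 6370) + (0)
Last nonzero remainder: 182t^2 − 364t − 6370. Dividing through by 182 gives the monic gcd t^2 − 2t − 35.
Cancel t^2 − 2t − 35 from numerator and denominator to get the reduced form.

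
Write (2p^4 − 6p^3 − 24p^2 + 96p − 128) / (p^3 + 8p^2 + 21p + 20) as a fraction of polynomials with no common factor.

(2p^3 − 14p^2 + 32p − 32)/(p^2 + 4p + 5)

By polynomial division,
  2p^4 − 6p^3 − 24p^2 + 96p − 128 = (2p − 22)(p^3 + 8p^2 + 21p + 20) + (110p^2 + 518p + 312)
  p^3 + 8p^2 + 21p + 20 = ((1/110)p + 181/6050)(110p^2 + 518p + 312) + ((8066/3025)p + 32264/3025)
  110p^2 + 518p + 312 = ((166375/4033)p + 117975/4033)((8066/3025)p + 32264/3025) + (0)
Last nonzero remainder: (8066/3025)p + 32264/3025. Dividing through by 8066/3025 gives the monic gcd p + 4.
Cancel p + 4 from numerator and denominator to get the reduced form.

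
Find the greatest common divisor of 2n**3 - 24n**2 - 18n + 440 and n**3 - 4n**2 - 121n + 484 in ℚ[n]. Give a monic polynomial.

n - 11

Euclidean algorithm in ℚ[n]:
  2n**3 - 24n**2 - 18n + 440 = (2)(n**3 - 4n**2 - 121n + 484) + (-16n**2 + 224n - 528)
  n**3 - 4n**2 - 121n + 484 = (-(1/16)n - 5/8)(-16n**2 + 224n - 528) + (-14n + 154)
  -16n**2 + 224n - 528 = ((8/7)n - 24/7)(-14n + 154) + (0)
Last nonzero remainder: -14n + 154. Dividing through by -14 gives the monic gcd n - 11.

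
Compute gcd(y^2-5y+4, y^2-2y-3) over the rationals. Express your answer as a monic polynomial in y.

1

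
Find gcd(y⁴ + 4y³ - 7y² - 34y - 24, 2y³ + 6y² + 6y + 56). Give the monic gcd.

By polynomial division,
  y⁴ + 4y³ - 7y² - 34y - 24 = ((1/2)y + 1/2)(2y³ + 6y² + 6y + 56) + (-13y² - 65y - 52)
  2y³ + 6y² + 6y + 56 = (-(2/13)y + 4/13)(-13y² - 65y - 52) + (18y + 72)
  -13y² - 65y - 52 = (-(13/18)y - 13/18)(18y + 72) + (0)
Last nonzero remainder: 18y + 72. Dividing through by 18 gives the monic gcd y + 4.

y + 4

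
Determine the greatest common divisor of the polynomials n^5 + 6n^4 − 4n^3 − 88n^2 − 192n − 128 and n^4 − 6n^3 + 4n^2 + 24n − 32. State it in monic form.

n^2 − 2n − 8

Apply the Euclidean algorithm:
  n^5 + 6n^4 − 4n^3 − 88n^2 − 192n − 128 = (n + 12)(n^4 − 6n^3 + 4n^2 + 24n − 32) + (64n^3 − 160n^2 − 448n + 256)
  n^4 − 6n^3 + 4n^2 + 24n − 32 = ((1/64)n − 7/128)(64n^3 − 160n^2 − 448n + 256) + ((9/4)n^2 − (9/2)n − 18)
  64n^3 − 160n^2 − 448n + 256 = ((256/9)n − 128/9)((9/4)n^2 − (9/2)n − 18) + (0)
Last nonzero remainder: (9/4)n^2 − (9/2)n − 18. Dividing through by 9/4 gives the monic gcd n^2 − 2n − 8.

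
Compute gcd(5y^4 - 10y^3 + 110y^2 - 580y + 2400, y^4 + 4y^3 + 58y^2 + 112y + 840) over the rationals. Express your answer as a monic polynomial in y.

Repeated division with remainder:
  5y^4 - 10y^3 + 110y^2 - 580y + 2400 = (5)(y^4 + 4y^3 + 58y^2 + 112y + 840) + (-30y^3 - 180y^2 - 1140y - 1800)
  y^4 + 4y^3 + 58y^2 + 112y + 840 = (-(1/30)y + 1/15)(-30y^3 - 180y^2 - 1140y - 1800) + (32y^2 + 128y + 960)
  -30y^3 - 180y^2 - 1140y - 1800 = (-(15/16)y - 15/8)(32y^2 + 128y + 960) + (0)
Last nonzero remainder: 32y^2 + 128y + 960. Dividing through by 32 gives the monic gcd y^2 + 4y + 30.

y^2 + 4y + 30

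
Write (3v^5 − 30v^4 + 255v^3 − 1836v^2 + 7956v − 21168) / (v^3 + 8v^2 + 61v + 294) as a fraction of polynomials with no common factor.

(3v^3 − 36v^2 + 180v − 432)/(v + 6)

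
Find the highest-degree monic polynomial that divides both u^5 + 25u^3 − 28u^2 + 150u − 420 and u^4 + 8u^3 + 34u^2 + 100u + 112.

u^2 + 2u + 14

Repeated division with remainder:
  u^5 + 25u^3 − 28u^2 + 150u − 420 = (u − 8)(u^4 + 8u^3 + 34u^2 + 100u + 112) + (55u^3 + 144u^2 + 838u + 476)
  u^4 + 8u^3 + 34u^2 + 100u + 112 = ((1/55)u + 296/3025)(55u^3 + 144u^2 + 838u + 476) + ((14136/3025)u^2 + (28272/3025)u + 197904/3025)
  55u^3 + 144u^2 + 838u + 476 = ((166375/14136)u + 51425/7068)((14136/3025)u^2 + (28272/3025)u + 197904/3025) + (0)
Last nonzero remainder: (14136/3025)u^2 + (28272/3025)u + 197904/3025. Dividing through by 14136/3025 gives the monic gcd u^2 + 2u + 14.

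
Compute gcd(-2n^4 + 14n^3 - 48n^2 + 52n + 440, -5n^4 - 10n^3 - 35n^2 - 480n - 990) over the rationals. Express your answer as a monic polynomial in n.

n^2 - 4n + 22

Euclidean algorithm in ℚ[n]:
  -2n^4 + 14n^3 - 48n^2 + 52n + 440 = (2/5)(-5n^4 - 10n^3 - 35n^2 - 480n - 990) + (18n^3 - 34n^2 + 244n + 836)
  -5n^4 - 10n^3 - 35n^2 - 480n - 990 = (-(5/18)n - 175/162)(18n^3 - 34n^2 + 244n + 836) + (-(320/81)n^2 + (1280/81)n - 7040/81)
  18n^3 - 34n^2 + 244n + 836 = (-(729/160)n - 1539/160)(-(320/81)n^2 + (1280/81)n - 7040/81) + (0)
Last nonzero remainder: -(320/81)n^2 + (1280/81)n - 7040/81. Dividing through by -320/81 gives the monic gcd n^2 - 4n + 22.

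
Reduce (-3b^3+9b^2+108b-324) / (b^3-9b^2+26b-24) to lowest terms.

(-3b^2+108)/(b^2-6b+8)

Euclidean algorithm in ℚ[b]:
  -3b^3+9b^2+108b-324 = (-3)(b^3-9b^2+26b-24) + (-18b^2+186b-396)
  b^3-9b^2+26b-24 = (-(1/18)b-2/27)(-18b^2+186b-396) + ((160/9)b-160/3)
  -18b^2+186b-396 = (-(81/80)b+297/40)((160/9)b-160/3) + (0)
Last nonzero remainder: (160/9)b-160/3. Dividing through by 160/9 gives the monic gcd b-3.
Cancel b-3 from numerator and denominator to get the reduced form.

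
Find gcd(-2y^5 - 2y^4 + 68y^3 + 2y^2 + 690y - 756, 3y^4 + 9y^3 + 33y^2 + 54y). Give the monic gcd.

Apply the Euclidean algorithm:
  -2y^5 - 2y^4 + 68y^3 + 2y^2 + 690y - 756 = (-(2/3)y + 4/3)(3y^4 + 9y^3 + 33y^2 + 54y) + (78y^3 - 6y^2 + 618y - 756)
  3y^4 + 9y^3 + 33y^2 + 54y = ((1/26)y + 20/169)(78y^3 - 6y^2 + 618y - 756) + ((1680/169)y^2 + (1680/169)y + 15120/169)
  78y^3 - 6y^2 + 618y - 756 = ((2197/280)y - 169/20)((1680/169)y^2 + (1680/169)y + 15120/169) + (0)
Last nonzero remainder: (1680/169)y^2 + (1680/169)y + 15120/169. Dividing through by 1680/169 gives the monic gcd y^2 + y + 9.

y^2 + y + 9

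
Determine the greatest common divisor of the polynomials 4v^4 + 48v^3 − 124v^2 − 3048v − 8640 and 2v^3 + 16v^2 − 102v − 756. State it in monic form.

By polynomial division,
  4v^4 + 48v^3 − 124v^2 − 3048v − 8640 = (2v + 8)(2v^3 + 16v^2 − 102v − 756) + (−48v^2 − 720v − 2592)
  2v^3 + 16v^2 − 102v − 756 = (−(1/24)v + 7/24)(−48v^2 − 720v − 2592) + (0)
Last nonzero remainder: −48v^2 − 720v − 2592. Dividing through by −48 gives the monic gcd v^2 + 15v + 54.

v^2 + 15v + 54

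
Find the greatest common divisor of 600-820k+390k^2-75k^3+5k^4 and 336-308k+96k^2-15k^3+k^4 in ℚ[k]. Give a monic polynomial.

Apply the Euclidean algorithm:
  5k^4-75k^3+390k^2-820k+600 = (5)(k^4-15k^3+96k^2-308k+336) + (-90k^2+720k-1080)
  k^4-15k^3+96k^2-308k+336 = (-(1/90)k^2+(7/90)k-14/45)(-90k^2+720k-1080) + (0)
Last nonzero remainder: -90k^2+720k-1080. Dividing through by -90 gives the monic gcd k^2-8k+12.

12-8k+k^2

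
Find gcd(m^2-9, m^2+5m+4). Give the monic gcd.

Euclidean algorithm in ℚ[m]:
  m^2-9 = (m^2+5m+4) + (-5m-13)
  m^2+5m+4 = (-(1/5)m-12/25)(-5m-13) + (-56/25)
  -5m-13 = ((125/56)m+325/56)(-56/25) + (0)
The last nonzero remainder is the constant -56/25, so the polynomials are coprime and gcd = 1.

1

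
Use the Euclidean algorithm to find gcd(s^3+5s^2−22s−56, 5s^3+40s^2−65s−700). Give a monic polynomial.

s^2+3s−28

By polynomial division,
  s^3+5s^2−22s−56 = (1/5)(5s^3+40s^2−65s−700) + (−3s^2−9s+84)
  5s^3+40s^2−65s−700 = (−(5/3)s−25/3)(−3s^2−9s+84) + (0)
Last nonzero remainder: −3s^2−9s+84. Dividing through by −3 gives the monic gcd s^2+3s−28.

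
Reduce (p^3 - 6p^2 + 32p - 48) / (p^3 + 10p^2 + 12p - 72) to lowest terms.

Apply the Euclidean algorithm:
  p^3 - 6p^2 + 32p - 48 = (p^3 + 10p^2 + 12p - 72) + (-16p^2 + 20p + 24)
  p^3 + 10p^2 + 12p - 72 = (-(1/16)p - 45/64)(-16p^2 + 20p + 24) + ((441/16)p - 441/8)
  -16p^2 + 20p + 24 = (-(256/441)p - 64/147)((441/16)p - 441/8) + (0)
Last nonzero remainder: (441/16)p - 441/8. Dividing through by 441/16 gives the monic gcd p - 2.
Cancel p - 2 from numerator and denominator to get the reduced form.

(p^2 - 4p + 24)/(p^2 + 12p + 36)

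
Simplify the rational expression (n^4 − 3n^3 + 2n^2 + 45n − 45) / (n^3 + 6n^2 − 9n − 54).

(n^3 − 6n^2 + 20n − 15)/(n^2 + 3n − 18)

By polynomial division,
  n^4 − 3n^3 + 2n^2 + 45n − 45 = (n − 9)(n^3 + 6n^2 − 9n − 54) + (65n^2 + 18n − 531)
  n^3 + 6n^2 − 9n − 54 = ((1/65)n + 372/4225)(65n^2 + 18n − 531) + (−(10206/4225)n − 30618/4225)
  65n^2 + 18n − 531 = (−(274625/10206)n + 249275/3402)(−(10206/4225)n − 30618/4225) + (0)
Last nonzero remainder: −(10206/4225)n − 30618/4225. Dividing through by −10206/4225 gives the monic gcd n + 3.
Cancel n + 3 from numerator and denominator to get the reduced form.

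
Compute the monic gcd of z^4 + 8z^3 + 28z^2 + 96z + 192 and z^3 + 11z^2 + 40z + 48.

z^2 + 8z + 16

Apply the Euclidean algorithm:
  z^4 + 8z^3 + 28z^2 + 96z + 192 = (z - 3)(z^3 + 11z^2 + 40z + 48) + (21z^2 + 168z + 336)
  z^3 + 11z^2 + 40z + 48 = ((1/21)z + 1/7)(21z^2 + 168z + 336) + (0)
Last nonzero remainder: 21z^2 + 168z + 336. Dividing through by 21 gives the monic gcd z^2 + 8z + 16.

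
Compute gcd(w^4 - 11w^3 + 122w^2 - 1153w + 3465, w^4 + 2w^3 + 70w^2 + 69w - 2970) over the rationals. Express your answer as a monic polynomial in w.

w^3 - 4w^2 + 94w - 495

By polynomial division,
  w^4 - 11w^3 + 122w^2 - 1153w + 3465 = (w^4 + 2w^3 + 70w^2 + 69w - 2970) + (-13w^3 + 52w^2 - 1222w + 6435)
  w^4 + 2w^3 + 70w^2 + 69w - 2970 = (-(1/13)w - 6/13)(-13w^3 + 52w^2 - 1222w + 6435) + (0)
Last nonzero remainder: -13w^3 + 52w^2 - 1222w + 6435. Dividing through by -13 gives the monic gcd w^3 - 4w^2 + 94w - 495.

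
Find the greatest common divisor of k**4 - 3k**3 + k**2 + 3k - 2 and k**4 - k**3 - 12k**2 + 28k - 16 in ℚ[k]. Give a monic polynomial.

k**2 - 3k + 2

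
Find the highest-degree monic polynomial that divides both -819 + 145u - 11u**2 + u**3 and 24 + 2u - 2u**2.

1

Apply the Euclidean algorithm:
  u**3 - 11u**2 + 145u - 819 = (-(1/2)u + 5)(-2u**2 + 2u + 24) + (147u - 939)
  -2u**2 + 2u + 24 = (-(2/147)u - 176/2401)(147u - 939) + (-107640/2401)
  147u - 939 = (-(117649/35880)u + 751513/35880)(-107640/2401) + (0)
The last nonzero remainder is the constant -107640/2401, so the polynomials are coprime and gcd = 1.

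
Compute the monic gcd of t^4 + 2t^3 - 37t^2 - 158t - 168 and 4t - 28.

t - 7

By polynomial division,
  t^4 + 2t^3 - 37t^2 - 158t - 168 = ((1/4)t^3 + (9/4)t^2 + (13/2)t + 6)(4t - 28) + (0)
Last nonzero remainder: 4t - 28. Dividing through by 4 gives the monic gcd t - 7.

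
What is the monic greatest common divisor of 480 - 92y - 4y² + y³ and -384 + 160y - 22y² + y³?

Repeated division with remainder:
  y³ - 4y² - 92y + 480 = (y³ - 22y² + 160y - 384) + (18y² - 252y + 864)
  y³ - 22y² + 160y - 384 = ((1/18)y - 4/9)(18y² - 252y + 864) + (0)
Last nonzero remainder: 18y² - 252y + 864. Dividing through by 18 gives the monic gcd y² - 14y + 48.

48 - 14y + y²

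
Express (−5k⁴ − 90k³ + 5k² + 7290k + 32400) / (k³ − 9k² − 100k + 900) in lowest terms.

(−5k² − 85k − 360)/(k − 10)

Apply the Euclidean algorithm:
  −5k⁴ − 90k³ + 5k² + 7290k + 32400 = (−5k − 135)(k³ − 9k² − 100k + 900) + (−1710k² − 1710k + 153900)
  k³ − 9k² − 100k + 900 = (−(1/1710)k + 1/171)(−1710k² − 1710k + 153900) + (0)
Last nonzero remainder: −1710k² − 1710k + 153900. Dividing through by −1710 gives the monic gcd k² + k − 90.
Cancel k² + k − 90 from numerator and denominator to get the reduced form.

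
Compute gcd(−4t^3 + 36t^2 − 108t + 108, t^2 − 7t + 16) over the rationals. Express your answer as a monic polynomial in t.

Apply the Euclidean algorithm:
  −4t^3 + 36t^2 − 108t + 108 = (−4t + 8)(t^2 − 7t + 16) + (12t − 20)
  t^2 − 7t + 16 = ((1/12)t − 4/9)(12t − 20) + (64/9)
  12t − 20 = ((27/16)t − 45/16)(64/9) + (0)
The last nonzero remainder is the constant 64/9, so the polynomials are coprime and gcd = 1.

1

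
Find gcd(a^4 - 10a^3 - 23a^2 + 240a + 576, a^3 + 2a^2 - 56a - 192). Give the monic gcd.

a - 8

Euclidean algorithm in ℚ[a]:
  a^4 - 10a^3 - 23a^2 + 240a + 576 = (a - 12)(a^3 + 2a^2 - 56a - 192) + (57a^2 - 240a - 1728)
  a^3 + 2a^2 - 56a - 192 = ((1/57)a + 118/1083)(57a^2 - 240a - 1728) + ((168/361)a - 1344/361)
  57a^2 - 240a - 1728 = ((6859/56)a + 3249/7)((168/361)a - 1344/361) + (0)
Last nonzero remainder: (168/361)a - 1344/361. Dividing through by 168/361 gives the monic gcd a - 8.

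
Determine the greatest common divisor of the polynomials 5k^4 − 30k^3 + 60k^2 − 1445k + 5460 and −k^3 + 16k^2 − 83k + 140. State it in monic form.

k^2 − 11k + 28

By polynomial division,
  5k^4 − 30k^3 + 60k^2 − 1445k + 5460 = (−5k − 50)(−k^3 + 16k^2 − 83k + 140) + (445k^2 − 4895k + 12460)
  −k^3 + 16k^2 − 83k + 140 = (−(1/445)k + 1/89)(445k^2 − 4895k + 12460) + (0)
Last nonzero remainder: 445k^2 − 4895k + 12460. Dividing through by 445 gives the monic gcd k^2 − 11k + 28.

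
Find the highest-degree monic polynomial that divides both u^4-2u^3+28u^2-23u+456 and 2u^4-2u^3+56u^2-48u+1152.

Apply the Euclidean algorithm:
  u^4-2u^3+28u^2-23u+456 = (1/2)(2u^4-2u^3+56u^2-48u+1152) + (-u^3+u-120)
  2u^4-2u^3+56u^2-48u+1152 = (-2u+2)(-u^3+u-120) + (58u^2-290u+1392)
  -u^3+u-120 = (-(1/58)u-5/58)(58u^2-290u+1392) + (0)
Last nonzero remainder: 58u^2-290u+1392. Dividing through by 58 gives the monic gcd u^2-5u+24.

u^2-5u+24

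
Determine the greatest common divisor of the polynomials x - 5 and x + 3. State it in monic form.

Euclidean algorithm in ℚ[x]:
  x - 5 = (x + 3) + (-8)
  x + 3 = (-(1/8)x - 3/8)(-8) + (0)
The last nonzero remainder is the constant -8, so the polynomials are coprime and gcd = 1.

1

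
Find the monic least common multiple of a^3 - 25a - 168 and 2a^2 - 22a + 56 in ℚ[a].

Repeated division with remainder:
  a^3 - 25a - 168 = ((1/2)a + 11/2)(2a^2 - 22a + 56) + (68a - 476)
  2a^2 - 22a + 56 = ((1/34)a - 2/17)(68a - 476) + (0)
Last nonzero remainder: 68a - 476. Dividing through by 68 gives the monic gcd a - 7.
Then lcm(f, g) = f·g / gcd(f, g); expanding and making the result monic gives the answer.

a^4 - 4a^3 - 25a^2 - 68a + 672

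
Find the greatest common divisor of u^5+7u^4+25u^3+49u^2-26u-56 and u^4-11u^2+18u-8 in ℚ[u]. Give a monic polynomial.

By polynomial division,
  u^5+7u^4+25u^3+49u^2-26u-56 = (u+7)(u^4-11u^2+18u-8) + (36u^3+108u^2-144u)
  u^4-11u^2+18u-8 = ((1/36)u-1/12)(36u^3+108u^2-144u) + (2u^2+6u-8)
  36u^3+108u^2-144u = (18u)(2u^2+6u-8) + (0)
Last nonzero remainder: 2u^2+6u-8. Dividing through by 2 gives the monic gcd u^2+3u-4.

u^2+3u-4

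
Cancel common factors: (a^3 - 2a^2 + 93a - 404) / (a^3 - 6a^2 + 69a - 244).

Apply the Euclidean algorithm:
  a^3 - 2a^2 + 93a - 404 = (a^3 - 6a^2 + 69a - 244) + (4a^2 + 24a - 160)
  a^3 - 6a^2 + 69a - 244 = ((1/4)a - 3)(4a^2 + 24a - 160) + (181a - 724)
  4a^2 + 24a - 160 = ((4/181)a + 40/181)(181a - 724) + (0)
Last nonzero remainder: 181a - 724. Dividing through by 181 gives the monic gcd a - 4.
Cancel a - 4 from numerator and denominator to get the reduced form.

(a^2 + 2a + 101)/(a^2 - 2a + 61)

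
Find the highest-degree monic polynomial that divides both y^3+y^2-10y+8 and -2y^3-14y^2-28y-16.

y+4

Repeated division with remainder:
  y^3+y^2-10y+8 = (-1/2)(-2y^3-14y^2-28y-16) + (-6y^2-24y)
  -2y^3-14y^2-28y-16 = ((1/3)y+1)(-6y^2-24y) + (-4y-16)
  -6y^2-24y = ((3/2)y)(-4y-16) + (0)
Last nonzero remainder: -4y-16. Dividing through by -4 gives the monic gcd y+4.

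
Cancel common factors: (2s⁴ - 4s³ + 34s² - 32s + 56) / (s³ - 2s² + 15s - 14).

(2s² - 2s + 4)/(s - 1)

Repeated division with remainder:
  2s⁴ - 4s³ + 34s² - 32s + 56 = (2s)(s³ - 2s² + 15s - 14) + (4s² - 4s + 56)
  s³ - 2s² + 15s - 14 = ((1/4)s - 1/4)(4s² - 4s + 56) + (0)
Last nonzero remainder: 4s² - 4s + 56. Dividing through by 4 gives the monic gcd s² - s + 14.
Cancel s² - s + 14 from numerator and denominator to get the reduced form.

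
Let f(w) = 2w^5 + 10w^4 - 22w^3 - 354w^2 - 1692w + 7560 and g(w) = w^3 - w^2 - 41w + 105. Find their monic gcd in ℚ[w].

Euclidean algorithm in ℚ[w]:
  2w^5 + 10w^4 - 22w^3 - 354w^2 - 1692w + 7560 = (2w^2 + 12w + 72)(w^3 - w^2 - 41w + 105) + (0)
The last nonzero remainder w^3 - w^2 - 41w + 105 is already monic.

w^3 - w^2 - 41w + 105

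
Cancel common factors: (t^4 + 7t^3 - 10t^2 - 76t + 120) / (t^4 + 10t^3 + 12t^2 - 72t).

By polynomial division,
  t^4 + 7t^3 - 10t^2 - 76t + 120 = (t^4 + 10t^3 + 12t^2 - 72t) + (-3t^3 - 22t^2 - 4t + 120)
  t^4 + 10t^3 + 12t^2 - 72t = (-(1/3)t - 8/9)(-3t^3 - 22t^2 - 4t + 120) + (-(80/9)t^2 - (320/9)t + 320/3)
  -3t^3 - 22t^2 - 4t + 120 = ((27/80)t + 9/8)(-(80/9)t^2 - (320/9)t + 320/3) + (0)
Last nonzero remainder: -(80/9)t^2 - (320/9)t + 320/3. Dividing through by -80/9 gives the monic gcd t^2 + 4t - 12.
Cancel t^2 + 4t - 12 from numerator and denominator to get the reduced form.

(t^2 + 3t - 10)/(t^2 + 6t)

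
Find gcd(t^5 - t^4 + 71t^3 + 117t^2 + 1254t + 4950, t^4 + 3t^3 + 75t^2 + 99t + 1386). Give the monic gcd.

t^2 + 33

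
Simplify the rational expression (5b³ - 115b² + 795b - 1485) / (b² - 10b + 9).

(5b² - 70b + 165)/(b - 1)

Euclidean algorithm in ℚ[b]:
  5b³ - 115b² + 795b - 1485 = (5b - 65)(b² - 10b + 9) + (100b - 900)
  b² - 10b + 9 = ((1/100)b - 1/100)(100b - 900) + (0)
Last nonzero remainder: 100b - 900. Dividing through by 100 gives the monic gcd b - 9.
Cancel b - 9 from numerator and denominator to get the reduced form.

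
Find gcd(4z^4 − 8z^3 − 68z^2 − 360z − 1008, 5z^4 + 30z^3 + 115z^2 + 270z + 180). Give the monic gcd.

Repeated division with remainder:
  4z^4 − 8z^3 − 68z^2 − 360z − 1008 = (4/5)(5z^4 + 30z^3 + 115z^2 + 270z + 180) + (−32z^3 − 160z^2 − 576z − 1152)
  5z^4 + 30z^3 + 115z^2 + 270z + 180 = (−(5/32)z − 5/32)(−32z^3 − 160z^2 − 576z − 1152) + (0)
Last nonzero remainder: −32z^3 − 160z^2 − 576z − 1152. Dividing through by −32 gives the monic gcd z^3 + 5z^2 + 18z + 36.

z^3 + 5z^2 + 18z + 36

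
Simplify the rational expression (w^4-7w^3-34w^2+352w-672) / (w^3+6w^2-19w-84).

(w^2-10w+24)/(w+3)

Repeated division with remainder:
  w^4-7w^3-34w^2+352w-672 = (w-13)(w^3+6w^2-19w-84) + (63w^2+189w-1764)
  w^3+6w^2-19w-84 = ((1/63)w+1/21)(63w^2+189w-1764) + (0)
Last nonzero remainder: 63w^2+189w-1764. Dividing through by 63 gives the monic gcd w^2+3w-28.
Cancel w^2+3w-28 from numerator and denominator to get the reduced form.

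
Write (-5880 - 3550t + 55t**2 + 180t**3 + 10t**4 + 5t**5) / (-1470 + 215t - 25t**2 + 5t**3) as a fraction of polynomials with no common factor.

(-24 - 14t + t**2 + t**3)/(-6 + t)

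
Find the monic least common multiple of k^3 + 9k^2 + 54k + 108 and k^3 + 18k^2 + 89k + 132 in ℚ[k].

Euclidean algorithm in ℚ[k]:
  k^3 + 9k^2 + 54k + 108 = (k^3 + 18k^2 + 89k + 132) + (-9k^2 - 35k - 24)
  k^3 + 18k^2 + 89k + 132 = (-(1/9)k - 127/81)(-9k^2 - 35k - 24) + ((2548/81)k + 2548/27)
  -9k^2 - 35k - 24 = (-(729/2548)k - 162/637)((2548/81)k + 2548/27) + (0)
Last nonzero remainder: (2548/81)k + 2548/27. Dividing through by 2548/81 gives the monic gcd k + 3.
Then lcm(f, g) = f·g / gcd(f, g); expanding and making the result monic gives the answer.

k^5 + 24k^4 + 233k^3 + 1314k^2 + 3996k + 4752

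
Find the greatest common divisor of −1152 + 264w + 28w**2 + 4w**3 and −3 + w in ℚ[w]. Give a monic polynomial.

Apply the Euclidean algorithm:
  4w**3 + 28w**2 + 264w − 1152 = (4w**2 + 40w + 384)(w − 3) + (0)
The last nonzero remainder w − 3 is already monic.

−3 + w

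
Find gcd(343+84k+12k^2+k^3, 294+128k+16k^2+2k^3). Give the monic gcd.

49+5k+k^2

By polynomial division,
  k^3+12k^2+84k+343 = (1/2)(2k^3+16k^2+128k+294) + (4k^2+20k+196)
  2k^3+16k^2+128k+294 = ((1/2)k+3/2)(4k^2+20k+196) + (0)
Last nonzero remainder: 4k^2+20k+196. Dividing through by 4 gives the monic gcd k^2+5k+49.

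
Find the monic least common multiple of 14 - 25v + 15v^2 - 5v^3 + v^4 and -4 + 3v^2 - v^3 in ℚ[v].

By polynomial division,
  v^4 - 5v^3 + 15v^2 - 25v + 14 = (-v + 2)(-v^3 + 3v^2 - 4) + (9v^2 - 29v + 22)
  -v^3 + 3v^2 - 4 = (-(1/9)v - 2/81)(9v^2 - 29v + 22) + ((140/81)v - 280/81)
  9v^2 - 29v + 22 = ((729/140)v - 891/140)((140/81)v - 280/81) + (0)
Last nonzero remainder: (140/81)v - 280/81. Dividing through by 140/81 gives the monic gcd v - 2.
Then lcm(f, g) = f·g / gcd(f, g); expanding and making the result monic gives the answer.

-28 + 36v + 9v^2 - 30v^3 + 18v^4 - 6v^5 + v^6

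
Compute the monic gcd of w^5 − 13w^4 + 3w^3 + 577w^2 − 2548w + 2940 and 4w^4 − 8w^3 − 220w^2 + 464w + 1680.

Euclidean algorithm in ℚ[w]:
  w^5 − 13w^4 + 3w^3 + 577w^2 − 2548w + 2940 = ((1/4)w − 11/4)(4w^4 − 8w^3 − 220w^2 + 464w + 1680) + (36w^3 − 144w^2 − 1692w + 7560)
  4w^4 − 8w^3 − 220w^2 + 464w + 1680 = ((1/9)w + 2/9)(36w^3 − 144w^2 − 1692w + 7560) + (0)
Last nonzero remainder: 36w^3 − 144w^2 − 1692w + 7560. Dividing through by 36 gives the monic gcd w^3 − 4w^2 − 47w + 210.

w^3 − 4w^2 − 47w + 210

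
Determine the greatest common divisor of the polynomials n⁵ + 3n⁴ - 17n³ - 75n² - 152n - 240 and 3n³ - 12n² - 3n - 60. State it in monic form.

n³ - 4n² - n - 20

By polynomial division,
  n⁵ + 3n⁴ - 17n³ - 75n² - 152n - 240 = ((1/3)n² + (7/3)n + 4)(3n³ - 12n² - 3n - 60) + (0)
Last nonzero remainder: 3n³ - 12n² - 3n - 60. Dividing through by 3 gives the monic gcd n³ - 4n² - n - 20.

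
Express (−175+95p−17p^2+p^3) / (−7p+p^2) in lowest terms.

(25−10p+p^2)/(p)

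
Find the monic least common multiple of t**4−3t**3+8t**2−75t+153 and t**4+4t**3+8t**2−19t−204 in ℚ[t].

t**5+t**4−4t**3−43t**2−147t+612

By polynomial division,
  t**4−3t**3+8t**2−75t+153 = (t**4+4t**3+8t**2−19t−204) + (−7t**3−56t+357)
  t**4+4t**3+8t**2−19t−204 = (−(1/7)t−4/7)(−7t**3−56t+357) + (0)
Last nonzero remainder: −7t**3−56t+357. Dividing through by −7 gives the monic gcd t**3+8t−51.
Then lcm(f, g) = f·g / gcd(f, g); expanding and making the result monic gives the answer.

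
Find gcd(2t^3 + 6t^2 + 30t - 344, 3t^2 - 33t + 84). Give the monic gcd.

t - 4

Repeated division with remainder:
  2t^3 + 6t^2 + 30t - 344 = ((2/3)t + 28/3)(3t^2 - 33t + 84) + (282t - 1128)
  3t^2 - 33t + 84 = ((1/94)t - 7/94)(282t - 1128) + (0)
Last nonzero remainder: 282t - 1128. Dividing through by 282 gives the monic gcd t - 4.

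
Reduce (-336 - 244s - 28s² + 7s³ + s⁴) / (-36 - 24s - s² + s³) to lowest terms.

Apply the Euclidean algorithm:
  s⁴ + 7s³ - 28s² - 244s - 336 = (s + 8)(s³ - s² - 24s - 36) + (4s² - 16s - 48)
  s³ - s² - 24s - 36 = ((1/4)s + 3/4)(4s² - 16s - 48) + (0)
Last nonzero remainder: 4s² - 16s - 48. Dividing through by 4 gives the monic gcd s² - 4s - 12.
Cancel s² - 4s - 12 from numerator and denominator to get the reduced form.

(28 + 11s + s²)/(3 + s)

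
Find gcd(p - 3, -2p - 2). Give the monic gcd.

By polynomial division,
  p - 3 = (-1/2)(-2p - 2) + (-4)
  -2p - 2 = ((1/2)p + 1/2)(-4) + (0)
The last nonzero remainder is the constant -4, so the polynomials are coprime and gcd = 1.

1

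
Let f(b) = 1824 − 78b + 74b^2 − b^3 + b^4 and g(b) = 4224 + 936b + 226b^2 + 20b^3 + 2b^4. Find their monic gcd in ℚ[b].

Repeated division with remainder:
  b^4 − b^3 + 74b^2 − 78b + 1824 = (1/2)(2b^4 + 20b^3 + 226b^2 + 936b + 4224) + (−11b^3 − 39b^2 − 546b − 288)
  2b^4 + 20b^3 + 226b^2 + 936b + 4224 = (−(2/11)b − 142/121)(−11b^3 − 39b^2 − 546b − 288) + ((9796/121)b^2 + (29388/121)b + 470208/121)
  −11b^3 − 39b^2 − 546b − 288 = (−(1331/9796)b − 363/4898)((9796/121)b^2 + (29388/121)b + 470208/121) + (0)
Last nonzero remainder: (9796/121)b^2 + (29388/121)b + 470208/121. Dividing through by 9796/121 gives the monic gcd b^2 + 3b + 48.

48 + 3b + b^2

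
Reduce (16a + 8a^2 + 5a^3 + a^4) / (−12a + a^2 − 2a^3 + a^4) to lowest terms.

(4 + a)/(−3 + a)

By polynomial division,
  a^4 + 5a^3 + 8a^2 + 16a = (a^4 − 2a^3 + a^2 − 12a) + (7a^3 + 7a^2 + 28a)
  a^4 − 2a^3 + a^2 − 12a = ((1/7)a − 3/7)(7a^3 + 7a^2 + 28a) + (0)
Last nonzero remainder: 7a^3 + 7a^2 + 28a. Dividing through by 7 gives the monic gcd a^3 + a^2 + 4a.
Cancel a^3 + a^2 + 4a from numerator and denominator to get the reduced form.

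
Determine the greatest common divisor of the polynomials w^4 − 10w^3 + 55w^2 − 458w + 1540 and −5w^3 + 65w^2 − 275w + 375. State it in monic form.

Apply the Euclidean algorithm:
  w^4 − 10w^3 + 55w^2 − 458w + 1540 = (−(1/5)w − 3/5)(−5w^3 + 65w^2 − 275w + 375) + (39w^2 − 548w + 1765)
  −5w^3 + 65w^2 − 275w + 375 = (−(5/39)w − 205/1521)(39w^2 − 548w + 1765) + (−(186440/1521)w + 932200/1521)
  39w^2 − 548w + 1765 = (−(59319/186440)w + 536913/186440)(−(186440/1521)w + 932200/1521) + (0)
Last nonzero remainder: −(186440/1521)w + 932200/1521. Dividing through by −186440/1521 gives the monic gcd w − 5.

w − 5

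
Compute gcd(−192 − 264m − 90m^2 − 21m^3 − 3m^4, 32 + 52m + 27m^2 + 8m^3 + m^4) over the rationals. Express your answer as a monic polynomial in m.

Repeated division with remainder:
  −3m^4 − 21m^3 − 90m^2 − 264m − 192 = (−3)(m^4 + 8m^3 + 27m^2 + 52m + 32) + (3m^3 − 9m^2 − 108m − 96)
  m^4 + 8m^3 + 27m^2 + 52m + 32 = ((1/3)m + 11/3)(3m^3 − 9m^2 − 108m − 96) + (96m^2 + 480m + 384)
  3m^3 − 9m^2 − 108m − 96 = ((1/32)m − 1/4)(96m^2 + 480m + 384) + (0)
Last nonzero remainder: 96m^2 + 480m + 384. Dividing through by 96 gives the monic gcd m^2 + 5m + 4.

4 + 5m + m^2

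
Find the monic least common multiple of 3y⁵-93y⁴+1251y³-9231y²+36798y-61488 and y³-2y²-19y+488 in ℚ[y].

y⁶-23y⁵+169y⁴+259y³-12350y²+77632y-163968

Euclidean algorithm in ℚ[y]:
  3y⁵-93y⁴+1251y³-9231y²+36798y-61488 = (3y²-87y+1134)(y³-2y²-19y+488) + (-10080y²+100800y-614880)
  y³-2y²-19y+488 = (-(1/10080)y-1/1260)(-10080y²+100800y-614880) + (0)
Last nonzero remainder: -10080y²+100800y-614880. Dividing through by -10080 gives the monic gcd y²-10y+61.
Then lcm(f, g) = f·g / gcd(f, g); expanding and making the result monic gives the answer.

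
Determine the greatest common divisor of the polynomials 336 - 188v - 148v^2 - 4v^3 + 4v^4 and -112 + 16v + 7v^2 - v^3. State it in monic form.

-28 - 3v + v^2

Apply the Euclidean algorithm:
  4v^4 - 4v^3 - 148v^2 - 188v + 336 = (-4v - 24)(-v^3 + 7v^2 + 16v - 112) + (84v^2 - 252v - 2352)
  -v^3 + 7v^2 + 16v - 112 = (-(1/84)v + 1/21)(84v^2 - 252v - 2352) + (0)
Last nonzero remainder: 84v^2 - 252v - 2352. Dividing through by 84 gives the monic gcd v^2 - 3v - 28.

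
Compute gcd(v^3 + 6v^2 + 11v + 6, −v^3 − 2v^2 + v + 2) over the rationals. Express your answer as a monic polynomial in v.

v^2 + 3v + 2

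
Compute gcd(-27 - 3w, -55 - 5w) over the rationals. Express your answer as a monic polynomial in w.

By polynomial division,
  -3w - 27 = (3/5)(-5w - 55) + (6)
  -5w - 55 = (-(5/6)w - 55/6)(6) + (0)
The last nonzero remainder is the constant 6, so the polynomials are coprime and gcd = 1.

1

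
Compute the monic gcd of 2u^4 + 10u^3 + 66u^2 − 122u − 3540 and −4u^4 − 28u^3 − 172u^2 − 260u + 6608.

u^2 + 4u + 59

Euclidean algorithm in ℚ[u]:
  2u^4 + 10u^3 + 66u^2 − 122u − 3540 = (−1/2)(−4u^4 − 28u^3 − 172u^2 − 260u + 6608) + (−4u^3 − 20u^2 − 252u − 236)
  −4u^4 − 28u^3 − 172u^2 − 260u + 6608 = (u + 2)(−4u^3 − 20u^2 − 252u − 236) + (120u^2 + 480u + 7080)
  −4u^3 − 20u^2 − 252u − 236 = (−(1/30)u − 1/30)(120u^2 + 480u + 7080) + (0)
Last nonzero remainder: 120u^2 + 480u + 7080. Dividing through by 120 gives the monic gcd u^2 + 4u + 59.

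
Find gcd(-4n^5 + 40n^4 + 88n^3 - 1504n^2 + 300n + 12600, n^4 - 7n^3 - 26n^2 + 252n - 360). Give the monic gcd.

n^2 - 11n + 30

Euclidean algorithm in ℚ[n]:
  -4n^5 + 40n^4 + 88n^3 - 1504n^2 + 300n + 12600 = (-4n + 12)(n^4 - 7n^3 - 26n^2 + 252n - 360) + (68n^3 - 184n^2 - 4164n + 16920)
  n^4 - 7n^3 - 26n^2 + 252n - 360 = ((1/68)n - 73/1156)(68n^3 - 184n^2 - 4164n + 16920) + ((6825/289)n^2 - (75075/289)n + 204750/289)
  68n^3 - 184n^2 - 4164n + 16920 = ((19652/6825)n + 54332/2275)((6825/289)n^2 - (75075/289)n + 204750/289) + (0)
Last nonzero remainder: (6825/289)n^2 - (75075/289)n + 204750/289. Dividing through by 6825/289 gives the monic gcd n^2 - 11n + 30.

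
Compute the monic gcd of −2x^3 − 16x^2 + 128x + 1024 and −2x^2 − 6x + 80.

By polynomial division,
  −2x^3 − 16x^2 + 128x + 1024 = (x + 5)(−2x^2 − 6x + 80) + (78x + 624)
  −2x^2 − 6x + 80 = (−(1/39)x + 5/39)(78x + 624) + (0)
Last nonzero remainder: 78x + 624. Dividing through by 78 gives the monic gcd x + 8.

x + 8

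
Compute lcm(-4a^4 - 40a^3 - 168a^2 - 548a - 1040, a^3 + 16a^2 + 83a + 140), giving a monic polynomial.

a^5 + 17a^4 + 112a^3 + 431a^2 + 1219a + 1820

Apply the Euclidean algorithm:
  -4a^4 - 40a^3 - 168a^2 - 548a - 1040 = (-4a + 24)(a^3 + 16a^2 + 83a + 140) + (-220a^2 - 1980a - 4400)
  a^3 + 16a^2 + 83a + 140 = (-(1/220)a - 7/220)(-220a^2 - 1980a - 4400) + (0)
Last nonzero remainder: -220a^2 - 1980a - 4400. Dividing through by -220 gives the monic gcd a^2 + 9a + 20.
Then lcm(f, g) = f·g / gcd(f, g); expanding and making the result monic gives the answer.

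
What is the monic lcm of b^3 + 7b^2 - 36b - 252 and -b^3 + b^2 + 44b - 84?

b^4 + 5b^3 - 50b^2 - 180b + 504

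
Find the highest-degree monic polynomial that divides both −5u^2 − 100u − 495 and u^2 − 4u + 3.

1

Apply the Euclidean algorithm:
  −5u^2 − 100u − 495 = (−5)(u^2 − 4u + 3) + (−120u − 480)
  u^2 − 4u + 3 = (−(1/120)u + 1/15)(−120u − 480) + (35)
  −120u − 480 = (−(24/7)u − 96/7)(35) + (0)
The last nonzero remainder is the constant 35, so the polynomials are coprime and gcd = 1.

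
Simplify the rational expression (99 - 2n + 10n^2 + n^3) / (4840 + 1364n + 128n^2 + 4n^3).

Repeated division with remainder:
  n^3 + 10n^2 - 2n + 99 = (1/4)(4n^3 + 128n^2 + 1364n + 4840) + (-22n^2 - 343n - 1111)
  4n^3 + 128n^2 + 1364n + 4840 = (-(2/11)n - 361/121)(-22n^2 - 343n - 1111) + ((16779/121)n + 16779/11)
  -22n^2 - 343n - 1111 = (-(2662/16779)n - 12221/16779)((16779/121)n + 16779/11) + (0)
Last nonzero remainder: (16779/121)n + 16779/11. Dividing through by 16779/121 gives the monic gcd n + 11.
Cancel n + 11 from numerator and denominator to get the reduced form.

(9 - n + n^2)/(440 + 84n + 4n^2)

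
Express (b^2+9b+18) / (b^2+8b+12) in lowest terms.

Euclidean algorithm in ℚ[b]:
  b^2+9b+18 = (b^2+8b+12) + (b+6)
  b^2+8b+12 = (b+2)(b+6) + (0)
The last nonzero remainder b+6 is already monic.
Cancel b+6 from numerator and denominator to get the reduced form.

(b+3)/(b+2)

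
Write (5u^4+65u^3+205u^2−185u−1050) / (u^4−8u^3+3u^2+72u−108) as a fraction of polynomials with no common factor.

(5u^2+60u+175)/(u^2−9u+18)

Repeated division with remainder:
  5u^4+65u^3+205u^2−185u−1050 = (5)(u^4−8u^3+3u^2+72u−108) + (105u^3+190u^2−545u−510)
  u^4−8u^3+3u^2+72u−108 = ((1/105)u−206/2205)(105u^3+190u^2−545u−510) + ((11440/441)u^2+(11440/441)u−22880/147)
  105u^3+190u^2−545u−510 = ((9261/2288)u+7497/2288)((11440/441)u^2+(11440/441)u−22880/147) + (0)
Last nonzero remainder: (11440/441)u^2+(11440/441)u−22880/147. Dividing through by 11440/441 gives the monic gcd u^2+u−6.
Cancel u^2+u−6 from numerator and denominator to get the reduced form.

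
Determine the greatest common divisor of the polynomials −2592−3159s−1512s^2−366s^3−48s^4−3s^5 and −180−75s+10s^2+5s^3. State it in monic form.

Apply the Euclidean algorithm:
  −3s^5−48s^4−366s^3−1512s^2−3159s−2592 = (−(3/5)s^2−(42/5)s−327/5)(5s^3+10s^2−75s−180) + (−1596s^2−9576s−14364)
  5s^3+10s^2−75s−180 = (−(5/1596)s+5/399)(−1596s^2−9576s−14364) + (0)
Last nonzero remainder: −1596s^2−9576s−14364. Dividing through by −1596 gives the monic gcd s^2+6s+9.

9+6s+s^2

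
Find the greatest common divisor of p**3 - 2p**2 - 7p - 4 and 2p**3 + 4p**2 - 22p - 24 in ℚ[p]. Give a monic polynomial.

Repeated division with remainder:
  p**3 - 2p**2 - 7p - 4 = (1/2)(2p**3 + 4p**2 - 22p - 24) + (-4p**2 + 4p + 8)
  2p**3 + 4p**2 - 22p - 24 = (-(1/2)p - 3/2)(-4p**2 + 4p + 8) + (-12p - 12)
  -4p**2 + 4p + 8 = ((1/3)p - 2/3)(-12p - 12) + (0)
Last nonzero remainder: -12p - 12. Dividing through by -12 gives the monic gcd p + 1.

p + 1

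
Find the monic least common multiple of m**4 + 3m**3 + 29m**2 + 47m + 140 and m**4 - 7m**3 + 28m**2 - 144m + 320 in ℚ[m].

m**6 - 5m**5 + 21m**4 - 137m**3 + 228m**2 - 368m + 2240

Euclidean algorithm in ℚ[m]:
  m**4 + 3m**3 + 29m**2 + 47m + 140 = (m**4 - 7m**3 + 28m**2 - 144m + 320) + (10m**3 + m**2 + 191m - 180)
  m**4 - 7m**3 + 28m**2 - 144m + 320 = ((1/10)m - 71/100)(10m**3 + m**2 + 191m - 180) + ((961/100)m**2 + (961/100)m + 961/5)
  10m**3 + m**2 + 191m - 180 = ((1000/961)m - 900/961)((961/100)m**2 + (961/100)m + 961/5) + (0)
Last nonzero remainder: (961/100)m**2 + (961/100)m + 961/5. Dividing through by 961/100 gives the monic gcd m**2 + m + 20.
Then lcm(f, g) = f·g / gcd(f, g); expanding and making the result monic gives the answer.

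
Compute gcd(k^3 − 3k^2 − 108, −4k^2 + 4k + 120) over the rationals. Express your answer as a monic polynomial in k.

k − 6

Euclidean algorithm in ℚ[k]:
  k^3 − 3k^2 − 108 = (−(1/4)k + 1/2)(−4k^2 + 4k + 120) + (28k − 168)
  −4k^2 + 4k + 120 = (−(1/7)k − 5/7)(28k − 168) + (0)
Last nonzero remainder: 28k − 168. Dividing through by 28 gives the monic gcd k − 6.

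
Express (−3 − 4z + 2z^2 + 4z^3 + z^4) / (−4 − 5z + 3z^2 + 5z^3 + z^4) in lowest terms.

Repeated division with remainder:
  z^4 + 4z^3 + 2z^2 − 4z − 3 = (z^4 + 5z^3 + 3z^2 − 5z − 4) + (−z^3 − z^2 + z + 1)
  z^4 + 5z^3 + 3z^2 − 5z − 4 = (−z − 4)(−z^3 − z^2 + z + 1) + (0)
Last nonzero remainder: −z^3 − z^2 + z + 1. Dividing through by −1 gives the monic gcd z^3 + z^2 − z − 1.
Cancel z^3 + z^2 − z − 1 from numerator and denominator to get the reduced form.

(3 + z)/(4 + z)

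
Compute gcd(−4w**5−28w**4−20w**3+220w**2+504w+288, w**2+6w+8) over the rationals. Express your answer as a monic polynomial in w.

Apply the Euclidean algorithm:
  −4w**5−28w**4−20w**3+220w**2+504w+288 = (−4w**3−4w**2+36w+36)(w**2+6w+8) + (0)
The last nonzero remainder w**2+6w+8 is already monic.

w**2+6w+8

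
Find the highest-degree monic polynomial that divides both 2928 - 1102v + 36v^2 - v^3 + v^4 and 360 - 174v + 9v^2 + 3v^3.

Euclidean algorithm in ℚ[v]:
  v^4 - v^3 + 36v^2 - 1102v + 2928 = ((1/3)v - 4/3)(3v^3 + 9v^2 - 174v + 360) + (106v^2 - 1454v + 3408)
  3v^3 + 9v^2 - 174v + 360 = ((3/106)v + 1329/2809)(106v^2 - 1454v + 3408) + ((1172664/2809)v - 3517992/2809)
  106v^2 - 1454v + 3408 = ((148877/586332)v - 398878/146583)((1172664/2809)v - 3517992/2809) + (0)
Last nonzero remainder: (1172664/2809)v - 3517992/2809. Dividing through by 1172664/2809 gives the monic gcd v - 3.

-3 + v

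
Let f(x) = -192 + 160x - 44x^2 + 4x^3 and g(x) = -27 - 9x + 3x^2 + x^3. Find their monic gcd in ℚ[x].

-3 + x

Apply the Euclidean algorithm:
  4x^3 - 44x^2 + 160x - 192 = (4)(x^3 + 3x^2 - 9x - 27) + (-56x^2 + 196x - 84)
  x^3 + 3x^2 - 9x - 27 = (-(1/56)x - 13/112)(-56x^2 + 196x - 84) + ((49/4)x - 147/4)
  -56x^2 + 196x - 84 = (-(32/7)x + 16/7)((49/4)x - 147/4) + (0)
Last nonzero remainder: (49/4)x - 147/4. Dividing through by 49/4 gives the monic gcd x - 3.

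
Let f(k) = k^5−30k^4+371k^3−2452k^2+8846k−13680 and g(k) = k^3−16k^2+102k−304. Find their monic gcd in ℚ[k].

k^3−16k^2+102k−304

Repeated division with remainder:
  k^5−30k^4+371k^3−2452k^2+8846k−13680 = (k^2−14k+45)(k^3−16k^2+102k−304) + (0)
The last nonzero remainder k^3−16k^2+102k−304 is already monic.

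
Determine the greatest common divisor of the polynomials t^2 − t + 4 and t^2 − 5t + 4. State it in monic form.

Apply the Euclidean algorithm:
  t^2 − t + 4 = (t^2 − 5t + 4) + (4t)
  t^2 − 5t + 4 = ((1/4)t − 5/4)(4t) + (4)
  4t = (t)(4) + (0)
The last nonzero remainder is the constant 4, so the polynomials are coprime and gcd = 1.

1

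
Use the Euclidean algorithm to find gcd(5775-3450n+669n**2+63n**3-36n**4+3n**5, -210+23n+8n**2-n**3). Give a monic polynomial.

-35-2n+n**2

Euclidean algorithm in ℚ[n]:
  3n**5-36n**4+63n**3+669n**2-3450n+5775 = (-3n**2+12n-36)(-n**3+8n**2+23n-210) + (51n**2-102n-1785)
  -n**3+8n**2+23n-210 = (-(1/51)n+2/17)(51n**2-102n-1785) + (0)
Last nonzero remainder: 51n**2-102n-1785. Dividing through by 51 gives the monic gcd n**2-2n-35.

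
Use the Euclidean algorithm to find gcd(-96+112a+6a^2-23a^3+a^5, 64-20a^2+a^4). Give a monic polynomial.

By polynomial division,
  a^5-23a^3+6a^2+112a-96 = (a)(a^4-20a^2+64) + (-3a^3+6a^2+48a-96)
  a^4-20a^2+64 = (-(1/3)a-2/3)(-3a^3+6a^2+48a-96) + (0)
Last nonzero remainder: -3a^3+6a^2+48a-96. Dividing through by -3 gives the monic gcd a^3-2a^2-16a+32.

32-16a-2a^2+a^3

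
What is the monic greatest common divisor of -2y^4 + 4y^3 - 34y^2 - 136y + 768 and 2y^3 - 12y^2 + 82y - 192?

Repeated division with remainder:
  -2y^4 + 4y^3 - 34y^2 - 136y + 768 = (-y - 4)(2y^3 - 12y^2 + 82y - 192) + (0)
Last nonzero remainder: 2y^3 - 12y^2 + 82y - 192. Dividing through by 2 gives the monic gcd y^3 - 6y^2 + 41y - 96.

y^3 - 6y^2 + 41y - 96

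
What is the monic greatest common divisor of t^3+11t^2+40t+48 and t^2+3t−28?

1

Euclidean algorithm in ℚ[t]:
  t^3+11t^2+40t+48 = (t+8)(t^2+3t−28) + (44t+272)
  t^2+3t−28 = ((1/44)t−35/484)(44t+272) + (−1008/121)
  44t+272 = (−(1331/252)t−2057/63)(−1008/121) + (0)
The last nonzero remainder is the constant −1008/121, so the polynomials are coprime and gcd = 1.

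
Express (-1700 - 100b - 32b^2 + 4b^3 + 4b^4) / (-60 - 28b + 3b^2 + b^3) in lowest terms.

By polynomial division,
  4b^4 + 4b^3 - 32b^2 - 100b - 1700 = (4b - 8)(b^3 + 3b^2 - 28b - 60) + (104b^2 - 84b - 2180)
  b^3 + 3b^2 - 28b - 60 = ((1/104)b + 99/2704)(104b^2 - 84b - 2180) + (-(2679/676)b + 13395/676)
  104b^2 - 84b - 2180 = (-(70304/2679)b - 294736/2679)(-(2679/676)b + 13395/676) + (0)
Last nonzero remainder: -(2679/676)b + 13395/676. Dividing through by -2679/676 gives the monic gcd b - 5.
Cancel b - 5 from numerator and denominator to get the reduced form.

(340 + 88b + 24b^2 + 4b^3)/(12 + 8b + b^2)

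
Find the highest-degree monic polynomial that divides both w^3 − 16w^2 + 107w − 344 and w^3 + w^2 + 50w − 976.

Repeated division with remainder:
  w^3 − 16w^2 + 107w − 344 = (w^3 + w^2 + 50w − 976) + (−17w^2 + 57w + 632)
  w^3 + w^2 + 50w − 976 = (−(1/17)w − 74/289)(−17w^2 + 57w + 632) + ((29412/289)w − 235296/289)
  −17w^2 + 57w + 632 = (−(4913/29412)w − 22831/29412)((29412/289)w − 235296/289) + (0)
Last nonzero remainder: (29412/289)w − 235296/289. Dividing through by 29412/289 gives the monic gcd w − 8.

w − 8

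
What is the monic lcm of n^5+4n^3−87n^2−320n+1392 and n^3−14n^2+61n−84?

Repeated division with remainder:
  n^5+4n^3−87n^2−320n+1392 = (n^2+14n+139)(n^3−14n^2+61n−84) + (1089n^2−7623n+13068)
  n^3−14n^2+61n−84 = ((1/1089)n−7/1089)(1089n^2−7623n+13068) + (0)
Last nonzero remainder: 1089n^2−7623n+13068. Dividing through by 1089 gives the monic gcd n^2−7n+12.
Then lcm(f, g) = f·g / gcd(f, g); expanding and making the result monic gives the answer.

n^6−7n^5+4n^4−115n^3+289n^2+3632n−9744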